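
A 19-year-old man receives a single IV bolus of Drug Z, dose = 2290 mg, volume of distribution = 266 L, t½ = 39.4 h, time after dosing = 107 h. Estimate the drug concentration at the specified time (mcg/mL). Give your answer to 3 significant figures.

C₀ = Dose / Vd = 2290 / 266 = 8.609 mg/L
k = ln2 / t½ = 0.693147 / 39.4 = 0.01759 h⁻¹
C = C₀ · e^(−k·t) = 8.609 × e^(−0.01759 × 107)
  = 8.609 × 0.1523 = 1.311 mg/L
(1.311 mg/L = 1.311 mcg/mL)

1.31 mcg/mL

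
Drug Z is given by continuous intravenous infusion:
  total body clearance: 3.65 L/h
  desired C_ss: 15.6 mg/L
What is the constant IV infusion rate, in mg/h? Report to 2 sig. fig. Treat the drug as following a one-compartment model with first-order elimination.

57 mg/h

At steady state, infusion rate R₀ = Css × CL = 15.6 × 3.650 = 56.94 mg/h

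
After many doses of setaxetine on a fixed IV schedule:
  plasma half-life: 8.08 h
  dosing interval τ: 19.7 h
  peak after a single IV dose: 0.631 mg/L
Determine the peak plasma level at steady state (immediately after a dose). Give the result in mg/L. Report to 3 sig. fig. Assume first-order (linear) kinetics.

0.774 mg/L

k = ln2 / t½ = 0.693147 / 8.08 = 0.08579 h⁻¹
e^(−kτ) = e^(−0.08579 × 19.7) = 0.1845
Accumulation ratio R = 1 / (1 − e^(−kτ)) = 1 / (1 − 0.1845) = 1.226
Steady-state peak = C₀ × R = 0.631 × 1.226 = 0.7736 mg/L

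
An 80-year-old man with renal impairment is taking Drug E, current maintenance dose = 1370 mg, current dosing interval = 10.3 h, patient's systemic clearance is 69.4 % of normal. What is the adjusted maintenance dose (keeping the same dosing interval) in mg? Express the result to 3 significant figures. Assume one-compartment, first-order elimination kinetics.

To keep the same average steady-state level, dosing rate must scale with clearance.
CL ratio = 69.4 / 100 = 0.6940
New dose (same interval) = 1370 × 0.6940 = 950.8 mg

951 mg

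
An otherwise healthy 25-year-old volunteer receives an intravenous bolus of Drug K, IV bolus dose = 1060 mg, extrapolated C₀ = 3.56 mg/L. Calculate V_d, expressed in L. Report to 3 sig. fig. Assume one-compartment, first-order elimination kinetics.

Vd = Dose / C₀ = 1060 / 3.56 = 297.8 L

298 L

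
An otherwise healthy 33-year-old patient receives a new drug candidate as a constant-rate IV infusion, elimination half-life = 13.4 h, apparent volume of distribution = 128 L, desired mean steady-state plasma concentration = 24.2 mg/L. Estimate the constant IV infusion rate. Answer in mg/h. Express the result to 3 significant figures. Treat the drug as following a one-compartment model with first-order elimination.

k = ln2 / t½ = 0.693147 / 13.4 = 0.05173 h⁻¹
CL = k × Vd = 0.05173 × 128 = 6.621 L/h
At steady state, infusion rate R₀ = Css × CL = 24.2 × 6.621 = 160.2 mg/h

160 mg/h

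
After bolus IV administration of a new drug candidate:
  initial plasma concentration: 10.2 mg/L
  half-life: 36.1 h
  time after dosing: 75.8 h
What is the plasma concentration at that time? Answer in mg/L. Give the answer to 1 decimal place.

2.4 mg/L

k = ln2 / t½ = 0.693147 / 36.1 = 0.01920 h⁻¹
C = C₀ · e^(−k·t) = 10.20 × e^(−0.01920 × 75.8)
  = 10.20 × 0.2333 = 2.380 mg/L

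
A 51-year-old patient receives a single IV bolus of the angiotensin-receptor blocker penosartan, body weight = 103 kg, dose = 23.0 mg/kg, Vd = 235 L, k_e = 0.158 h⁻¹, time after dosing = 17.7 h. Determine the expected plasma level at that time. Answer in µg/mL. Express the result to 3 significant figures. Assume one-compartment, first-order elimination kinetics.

0.615 µg/mL

Total dose = 23.0 × 103 = 2369 mg
C₀ = Dose / Vd = 2369 / 235 = 10.08 mg/L
C = C₀ · e^(−k·t) = 10.08 × e^(−0.1580 × 17.7)
  = 10.08 × 0.06102 = 0.6151 mg/L
(0.6151 mg/L = 0.6151 µg/mL)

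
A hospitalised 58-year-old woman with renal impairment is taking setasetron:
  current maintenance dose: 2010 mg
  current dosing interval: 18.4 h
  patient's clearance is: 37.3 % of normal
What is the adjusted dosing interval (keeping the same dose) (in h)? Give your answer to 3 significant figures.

49.3 h

To keep the same average steady-state level, dosing rate must scale with clearance.
CL ratio = 37.3 / 100 = 0.3730
New interval (same dose) = 18.4 / 0.3730 = 49.33 h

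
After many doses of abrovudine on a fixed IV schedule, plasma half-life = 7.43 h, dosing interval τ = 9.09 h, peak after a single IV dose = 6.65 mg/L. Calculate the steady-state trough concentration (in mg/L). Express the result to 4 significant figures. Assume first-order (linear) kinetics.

4.981 mg/L

k = ln2 / t½ = 0.693147 / 7.43 = 0.09329 h⁻¹
e^(−kτ) = e^(−0.09329 × 9.09) = 0.4283
Accumulation ratio R = 1 / (1 − e^(−kτ)) = 1 / (1 − 0.4283) = 1.749
Steady-state trough = C₀ × R × e^(−kτ) = 6.65 × 1.749 × 0.4283 = 4.981 mg/L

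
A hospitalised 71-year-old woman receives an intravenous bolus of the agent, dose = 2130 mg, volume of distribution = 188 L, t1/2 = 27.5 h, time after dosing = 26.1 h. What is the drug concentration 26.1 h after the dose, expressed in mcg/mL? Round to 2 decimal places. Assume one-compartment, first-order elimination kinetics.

5.87 mcg/mL

C₀ = Dose / Vd = 2130 / 188 = 11.33 mg/L
k = ln2 / t½ = 0.693147 / 27.5 = 0.02521 h⁻¹
C = C₀ · e^(−k·t) = 11.33 × e^(−0.02521 × 26.1)
  = 11.33 × 0.5179 = 5.868 mg/L
(5.868 mg/L = 5.868 mcg/mL)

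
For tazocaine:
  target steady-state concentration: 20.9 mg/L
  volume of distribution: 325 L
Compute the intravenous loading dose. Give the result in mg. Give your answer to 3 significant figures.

LD = Css × Vd = 20.9 × 325 = 6793 mg

6790 mg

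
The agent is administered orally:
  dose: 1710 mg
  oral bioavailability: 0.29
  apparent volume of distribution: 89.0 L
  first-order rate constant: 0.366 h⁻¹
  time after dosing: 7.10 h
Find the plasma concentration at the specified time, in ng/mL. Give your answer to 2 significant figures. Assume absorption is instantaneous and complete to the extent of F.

Amount reaching circulation = F × Dose = 0.29 × 1710 = 495.9 mg
C₀ = F·Dose / Vd = 495.9 / 89.0 = 5.572 mg/L
C = C₀ · e^(−k·t) = 5.572 × e^(−0.3660 × 7.10)
  = 5.572 × 0.07438 = 0.4144 mg/L
Convert: 0.4144 mg/L × 1000 = 414.4 ng/mL

410 ng/mL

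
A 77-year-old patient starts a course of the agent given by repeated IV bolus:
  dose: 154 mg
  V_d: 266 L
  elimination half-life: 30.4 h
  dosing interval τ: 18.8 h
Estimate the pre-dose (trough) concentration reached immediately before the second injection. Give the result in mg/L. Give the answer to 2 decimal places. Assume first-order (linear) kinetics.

0.38 mg/L

C₀ per dose = Dose / Vd = 154 / 266 = 0.5789 mg/L
k = ln2 / t½ = 0.693147 / 30.4 = 0.02280 h⁻¹
Fraction remaining after one interval: r = e^(−kτ) = e^(−0.02280 × 18.8) = 0.6514
Before dose 2, 1 dose has been given (aged 1τ).
C_trough = C₀ × r = 0.5789 × 0.6514 = 0.3771 mg/L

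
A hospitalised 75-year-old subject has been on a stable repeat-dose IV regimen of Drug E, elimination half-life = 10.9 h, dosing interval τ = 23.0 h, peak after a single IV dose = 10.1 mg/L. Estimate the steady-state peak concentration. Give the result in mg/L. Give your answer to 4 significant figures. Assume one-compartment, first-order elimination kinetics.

k = ln2 / t½ = 0.693147 / 10.9 = 0.06359 h⁻¹
e^(−kτ) = e^(−0.06359 × 23.0) = 0.2316
Accumulation ratio R = 1 / (1 − e^(−kτ)) = 1 / (1 − 0.2316) = 1.301
Steady-state peak = C₀ × R = 10.1 × 1.301 = 13.14 mg/L

13.14 mg/L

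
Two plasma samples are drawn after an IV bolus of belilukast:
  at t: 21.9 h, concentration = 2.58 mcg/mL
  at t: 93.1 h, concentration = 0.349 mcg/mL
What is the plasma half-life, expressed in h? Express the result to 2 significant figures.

k = ln(C₁/C₂) / (t₂ − t₁) = ln(2.58/0.349) / (93.1 − 21.9)
  = 2.000 / 71.20 = 0.02809 h⁻¹
t½ = ln2 / k = 0.693147 / 0.02809 = 24.68 h

25 h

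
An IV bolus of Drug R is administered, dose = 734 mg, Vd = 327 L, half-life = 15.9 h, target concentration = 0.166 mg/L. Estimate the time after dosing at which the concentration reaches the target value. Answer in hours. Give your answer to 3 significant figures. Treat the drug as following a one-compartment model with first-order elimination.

C₀ = Dose / Vd = 734.0 / 327 = 2.245 mg/L
k = ln2 / t½ = 0.693147 / 15.9 = 0.04359 h⁻¹
t = ln(C₀ / C) / k = ln(2.245 / 0.166) / 0.04359
  = ln(13.52) / 0.04359 = 2.604 / 0.04359 = 59.74 h

59.7 h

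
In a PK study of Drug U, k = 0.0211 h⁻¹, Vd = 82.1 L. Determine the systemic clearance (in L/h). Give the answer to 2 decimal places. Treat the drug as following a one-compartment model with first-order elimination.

CL = k × Vd = 0.0211 × 82.1 = 1.732 L/h

1.73 L/h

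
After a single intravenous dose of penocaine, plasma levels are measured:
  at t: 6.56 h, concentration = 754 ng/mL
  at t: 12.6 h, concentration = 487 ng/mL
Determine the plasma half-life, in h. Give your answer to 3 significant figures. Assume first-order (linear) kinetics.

k = ln(C₁/C₂) / (t₂ − t₁) = ln(754/487) / (12.6 − 6.56)
  = 0.4371 / 6.040 = 0.07237 h⁻¹
t½ = ln2 / k = 0.693147 / 0.07237 = 9.578 h

9.58 h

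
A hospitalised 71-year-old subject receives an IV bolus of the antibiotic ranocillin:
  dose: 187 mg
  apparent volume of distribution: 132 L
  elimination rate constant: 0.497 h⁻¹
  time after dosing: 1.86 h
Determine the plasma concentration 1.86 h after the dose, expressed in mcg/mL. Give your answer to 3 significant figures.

C₀ = Dose / Vd = 187.0 / 132 = 1.417 mg/L
C = C₀ · e^(−k·t) = 1.417 × e^(−0.4970 × 1.86)
  = 1.417 × 0.3968 = 0.5623 mg/L
(0.5623 mg/L = 0.5623 mcg/mL)

0.562 mcg/mL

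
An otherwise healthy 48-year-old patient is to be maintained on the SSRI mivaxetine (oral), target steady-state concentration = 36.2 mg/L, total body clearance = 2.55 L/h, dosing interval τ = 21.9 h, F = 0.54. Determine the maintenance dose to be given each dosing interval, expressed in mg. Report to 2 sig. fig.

3700 mg

At steady state, F × (Dose/τ) = Css × CL.
Dose = Css × CL × τ / F = 36.2 × 2.550 × 21.9 / 0.54 = 3744 mg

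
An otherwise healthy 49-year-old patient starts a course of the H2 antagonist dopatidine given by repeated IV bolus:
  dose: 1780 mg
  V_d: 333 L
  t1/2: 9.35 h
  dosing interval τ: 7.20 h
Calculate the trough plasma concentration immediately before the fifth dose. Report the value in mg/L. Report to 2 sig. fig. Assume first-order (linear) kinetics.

C₀ per dose = Dose / Vd = 1780 / 333 = 5.345 mg/L
k = ln2 / t½ = 0.693147 / 9.35 = 0.07413 h⁻¹
Fraction remaining after one interval: r = e^(−kτ) = e^(−0.07413 × 7.20) = 0.5864
Before dose 5, 4 doses have been given (aged 1τ, 2τ, 3τ, 4τ).
C_trough = C₀ × (r + r² + … + r^4) = C₀ × r(1−r^4)/(1−r)
        = 5.345 × 0.5864 × (1 − 0.1182) / (1 − 0.5864) = 6.682 mg/L

6.7 mg/L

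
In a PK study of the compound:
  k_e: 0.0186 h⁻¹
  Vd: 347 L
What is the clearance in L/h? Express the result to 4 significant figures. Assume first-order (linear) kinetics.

CL = k × Vd = 0.0186 × 347 = 6.454 L/h

6.454 L/h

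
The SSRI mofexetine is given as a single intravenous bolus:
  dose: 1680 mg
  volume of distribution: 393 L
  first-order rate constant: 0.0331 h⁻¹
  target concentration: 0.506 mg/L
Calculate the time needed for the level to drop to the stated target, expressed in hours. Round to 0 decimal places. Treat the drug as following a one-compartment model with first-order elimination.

64 h

C₀ = Dose / Vd = 1680 / 393 = 4.275 mg/L
t = ln(C₀ / C) / k = ln(4.275 / 0.506) / 0.03310
  = ln(8.449) / 0.03310 = 2.134 / 0.03310 = 64.47 h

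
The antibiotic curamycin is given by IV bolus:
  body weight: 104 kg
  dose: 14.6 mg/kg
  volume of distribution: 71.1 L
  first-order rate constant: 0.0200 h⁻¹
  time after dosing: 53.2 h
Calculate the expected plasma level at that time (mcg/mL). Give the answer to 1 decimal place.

7.4 mcg/mL

Total dose = 14.6 × 104 = 1518 mg
C₀ = Dose / Vd = 1518 / 71.1 = 21.35 mg/L
C = C₀ · e^(−k·t) = 21.35 × e^(−0.02000 × 53.2)
  = 21.35 × 0.3451 = 7.368 mg/L
(7.368 mg/L = 7.368 mcg/mL)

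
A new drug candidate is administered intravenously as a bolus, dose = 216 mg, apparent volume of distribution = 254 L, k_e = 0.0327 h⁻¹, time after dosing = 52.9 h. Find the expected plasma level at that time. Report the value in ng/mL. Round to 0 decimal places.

151 ng/mL

C₀ = Dose / Vd = 216.0 / 254 = 0.8504 mg/L
C = C₀ · e^(−k·t) = 0.8504 × e^(−0.03270 × 52.9)
  = 0.8504 × 0.1773 = 0.1508 mg/L
Convert: 0.1508 mg/L × 1000 = 150.8 ng/mL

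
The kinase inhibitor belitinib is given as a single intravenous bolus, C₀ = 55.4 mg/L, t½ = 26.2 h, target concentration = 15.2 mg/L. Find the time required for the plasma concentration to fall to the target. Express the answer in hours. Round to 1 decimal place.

k = ln2 / t½ = 0.693147 / 26.2 = 0.02646 h⁻¹
t = ln(C₀ / C) / k = ln(55.40 / 15.2) / 0.02646
  = ln(3.645) / 0.02646 = 1.293 / 0.02646 = 48.87 h

48.9 h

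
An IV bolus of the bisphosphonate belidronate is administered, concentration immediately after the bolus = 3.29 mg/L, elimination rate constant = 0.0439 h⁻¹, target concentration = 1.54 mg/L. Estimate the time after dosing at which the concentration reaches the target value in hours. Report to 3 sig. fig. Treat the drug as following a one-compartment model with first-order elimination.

17.3 h

t = ln(C₀ / C) / k = ln(3.290 / 1.54) / 0.04390
  = ln(2.136) / 0.04390 = 0.7589 / 0.04390 = 17.29 h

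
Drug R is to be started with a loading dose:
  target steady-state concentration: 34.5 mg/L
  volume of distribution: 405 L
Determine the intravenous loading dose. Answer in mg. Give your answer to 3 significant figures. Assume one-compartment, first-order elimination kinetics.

LD = Css × Vd = 34.5 × 405 = 13970 mg

14000 mg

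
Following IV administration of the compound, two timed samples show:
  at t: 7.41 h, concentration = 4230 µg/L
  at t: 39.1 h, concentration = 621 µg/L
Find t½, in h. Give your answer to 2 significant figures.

k = ln(C₁/C₂) / (t₂ − t₁) = ln(4230/621) / (39.1 − 7.41)
  = 1.919 / 31.69 = 0.06056 h⁻¹
t½ = ln2 / k = 0.693147 / 0.06056 = 11.45 h

11 h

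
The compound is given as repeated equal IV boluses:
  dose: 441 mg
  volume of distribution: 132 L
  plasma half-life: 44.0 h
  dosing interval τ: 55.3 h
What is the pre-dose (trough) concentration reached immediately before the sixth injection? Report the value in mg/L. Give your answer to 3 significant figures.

2.37 mg/L

C₀ per dose = Dose / Vd = 441 / 132 = 3.341 mg/L
k = ln2 / t½ = 0.693147 / 44.0 = 0.01575 h⁻¹
Fraction remaining after one interval: r = e^(−kτ) = e^(−0.01575 × 55.3) = 0.4185
Before dose 6, 5 doses have been given (aged 1τ, 2τ, 3τ, 4τ, 5τ).
C_trough = C₀ × (r + r² + … + r^5) = C₀ × r(1−r^5)/(1−r)
        = 3.341 × 0.4185 × (1 − 0.01284) / (1 − 0.4185) = 2.374 mg/L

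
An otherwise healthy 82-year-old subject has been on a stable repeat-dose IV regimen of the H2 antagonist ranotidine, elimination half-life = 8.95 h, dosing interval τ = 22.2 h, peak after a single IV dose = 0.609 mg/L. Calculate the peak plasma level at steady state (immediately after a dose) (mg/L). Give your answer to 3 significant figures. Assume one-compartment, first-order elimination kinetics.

k = ln2 / t½ = 0.693147 / 8.95 = 0.07745 h⁻¹
e^(−kτ) = e^(−0.07745 × 22.2) = 0.1792
Accumulation ratio R = 1 / (1 − e^(−kτ)) = 1 / (1 − 0.1792) = 1.218
Steady-state peak = C₀ × R = 0.609 × 1.218 = 0.7418 mg/L

0.742 mg/L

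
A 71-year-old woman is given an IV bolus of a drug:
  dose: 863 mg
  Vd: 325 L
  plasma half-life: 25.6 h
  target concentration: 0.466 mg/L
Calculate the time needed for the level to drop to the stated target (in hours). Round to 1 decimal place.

C₀ = Dose / Vd = 863.0 / 325 = 2.655 mg/L
k = ln2 / t½ = 0.693147 / 25.6 = 0.02708 h⁻¹
t = ln(C₀ / C) / k = ln(2.655 / 0.466) / 0.02708
  = ln(5.697) / 0.02708 = 1.740 / 0.02708 = 64.25 h

64.3 h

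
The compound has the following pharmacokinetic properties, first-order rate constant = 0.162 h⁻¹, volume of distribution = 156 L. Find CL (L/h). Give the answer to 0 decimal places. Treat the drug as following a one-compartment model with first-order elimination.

CL = k × Vd = 0.162 × 156 = 25.27 L/h

25 L/h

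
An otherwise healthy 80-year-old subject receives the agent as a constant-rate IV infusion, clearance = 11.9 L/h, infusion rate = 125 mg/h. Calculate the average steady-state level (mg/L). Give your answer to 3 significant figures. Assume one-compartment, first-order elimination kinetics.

At steady state Css = R₀ / CL = 125 / 11.90 = 10.50 mg/L

10.5 mg/L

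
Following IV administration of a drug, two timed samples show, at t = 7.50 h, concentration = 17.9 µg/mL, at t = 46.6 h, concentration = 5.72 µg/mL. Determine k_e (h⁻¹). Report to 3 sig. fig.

0.0292 h⁻¹

k = ln(C₁/C₂) / (t₂ − t₁) = ln(17.9/5.72) / (46.6 − 7.50)
  = 1.141 / 39.10 = 0.02918 h⁻¹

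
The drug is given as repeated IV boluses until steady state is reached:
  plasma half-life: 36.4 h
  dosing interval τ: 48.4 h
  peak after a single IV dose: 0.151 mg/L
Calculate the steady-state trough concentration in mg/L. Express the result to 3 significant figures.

k = ln2 / t½ = 0.693147 / 36.4 = 0.01904 h⁻¹
e^(−kτ) = e^(−0.01904 × 48.4) = 0.3979
Accumulation ratio R = 1 / (1 − e^(−kτ)) = 1 / (1 − 0.3979) = 1.661
Steady-state trough = C₀ × R × e^(−kτ) = 0.151 × 1.661 × 0.3979 = 0.09980 mg/L

0.0998 mg/L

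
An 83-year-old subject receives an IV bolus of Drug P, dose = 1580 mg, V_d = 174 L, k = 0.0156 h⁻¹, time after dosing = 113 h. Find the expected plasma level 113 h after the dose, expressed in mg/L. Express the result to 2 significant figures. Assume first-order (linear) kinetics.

C₀ = Dose / Vd = 1580 / 174 = 9.080 mg/L
C = C₀ · e^(−k·t) = 9.080 × e^(−0.01560 × 113)
  = 9.080 × 0.1716 = 1.558 mg/L

1.6 mg/L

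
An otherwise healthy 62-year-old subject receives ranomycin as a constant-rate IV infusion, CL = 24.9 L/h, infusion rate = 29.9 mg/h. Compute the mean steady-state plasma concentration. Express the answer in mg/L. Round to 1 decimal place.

1.2 mg/L

At steady state Css = R₀ / CL = 29.9 / 24.90 = 1.201 mg/L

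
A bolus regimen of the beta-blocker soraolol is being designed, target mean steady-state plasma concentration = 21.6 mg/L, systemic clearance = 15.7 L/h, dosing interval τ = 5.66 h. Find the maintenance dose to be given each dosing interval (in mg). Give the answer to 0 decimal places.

1919 mg

At steady state, Dose/τ = Css × CL.
Dose = Css × CL × τ = 21.6 × 15.70 × 5.66 = 1919 mg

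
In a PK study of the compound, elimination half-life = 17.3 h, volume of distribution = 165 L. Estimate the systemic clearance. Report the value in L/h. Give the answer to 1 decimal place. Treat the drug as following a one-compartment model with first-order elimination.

6.6 L/h

k = ln2 / t½ = 0.693147 / 17.3 = 0.04007 h⁻¹
CL = k × Vd = 0.04007 × 165 = 6.612 L/h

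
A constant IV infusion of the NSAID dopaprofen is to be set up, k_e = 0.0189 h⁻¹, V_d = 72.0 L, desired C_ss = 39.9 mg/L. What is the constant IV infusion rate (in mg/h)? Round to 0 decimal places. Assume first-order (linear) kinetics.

CL = k × Vd = 0.01890 × 72.0 = 1.361 L/h
At steady state, infusion rate R₀ = Css × CL = 39.9 × 1.361 = 54.30 mg/h

54 mg/h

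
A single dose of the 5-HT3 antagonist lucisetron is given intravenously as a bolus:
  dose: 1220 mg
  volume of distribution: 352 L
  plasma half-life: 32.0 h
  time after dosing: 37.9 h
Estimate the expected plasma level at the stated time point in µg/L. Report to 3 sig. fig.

1530 µg/L

C₀ = Dose / Vd = 1220 / 352 = 3.466 mg/L
k = ln2 / t½ = 0.693147 / 32.0 = 0.02166 h⁻¹
C = C₀ · e^(−k·t) = 3.466 × e^(−0.02166 × 37.9)
  = 3.466 × 0.4400 = 1.525 mg/L
Convert: 1.525 mg/L × 1000 = 1525 µg/L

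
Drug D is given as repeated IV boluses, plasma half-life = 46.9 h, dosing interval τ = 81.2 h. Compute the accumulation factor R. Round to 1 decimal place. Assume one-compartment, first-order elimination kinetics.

k = ln2 / t½ = 0.693147 / 46.9 = 0.01478 h⁻¹
e^(−kτ) = e^(−0.01478 × 81.2) = 0.3012
Accumulation ratio R = 1 / (1 − e^(−kτ)) = 1 / (1 − 0.3012) = 1.431

1.4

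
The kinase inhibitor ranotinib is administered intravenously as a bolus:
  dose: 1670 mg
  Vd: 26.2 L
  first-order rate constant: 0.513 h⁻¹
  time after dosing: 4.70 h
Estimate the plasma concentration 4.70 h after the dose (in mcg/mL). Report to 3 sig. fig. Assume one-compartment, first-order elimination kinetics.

5.72 mcg/mL

C₀ = Dose / Vd = 1670 / 26.2 = 63.74 mg/L
C = C₀ · e^(−k·t) = 63.74 × e^(−0.5130 × 4.70)
  = 63.74 × 0.08972 = 5.719 mg/L
(5.719 mg/L = 5.719 mcg/mL)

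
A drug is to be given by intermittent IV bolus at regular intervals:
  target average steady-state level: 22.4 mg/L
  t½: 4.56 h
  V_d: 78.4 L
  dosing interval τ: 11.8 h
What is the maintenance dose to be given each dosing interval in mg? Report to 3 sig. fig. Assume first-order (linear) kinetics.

k = ln2 / t½ = 0.693147 / 4.56 = 0.1520 h⁻¹
CL = k × Vd = 0.1520 × 78.4 = 11.92 L/h
At steady state, Dose/τ = Css × CL.
Dose = Css × CL × τ = 22.4 × 11.92 × 11.8 = 3151 mg

3150 mg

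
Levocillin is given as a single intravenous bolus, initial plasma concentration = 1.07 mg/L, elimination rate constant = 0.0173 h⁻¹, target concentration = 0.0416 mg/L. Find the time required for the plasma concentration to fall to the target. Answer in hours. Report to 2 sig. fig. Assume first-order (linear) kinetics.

t = ln(C₀ / C) / k = ln(1.070 / 0.0416) / 0.01730
  = ln(25.72) / 0.01730 = 3.247 / 0.01730 = 187.7 h

190 h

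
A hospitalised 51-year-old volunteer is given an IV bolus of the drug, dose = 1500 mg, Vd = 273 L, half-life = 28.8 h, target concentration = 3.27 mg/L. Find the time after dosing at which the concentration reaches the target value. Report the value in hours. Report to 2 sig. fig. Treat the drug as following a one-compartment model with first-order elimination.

22 h

C₀ = Dose / Vd = 1500 / 273 = 5.495 mg/L
k = ln2 / t½ = 0.693147 / 28.8 = 0.02407 h⁻¹
t = ln(C₀ / C) / k = ln(5.495 / 3.27) / 0.02407
  = ln(1.680) / 0.02407 = 0.5188 / 0.02407 = 21.55 h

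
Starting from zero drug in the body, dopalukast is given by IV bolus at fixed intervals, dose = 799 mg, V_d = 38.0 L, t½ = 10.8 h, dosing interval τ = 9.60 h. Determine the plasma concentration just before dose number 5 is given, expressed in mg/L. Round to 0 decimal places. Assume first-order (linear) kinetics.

C₀ per dose = Dose / Vd = 799 / 38.0 = 21.03 mg/L
k = ln2 / t½ = 0.693147 / 10.8 = 0.06418 h⁻¹
Fraction remaining after one interval: r = e^(−kτ) = e^(−0.06418 × 9.60) = 0.5400
Before dose 5, 4 doses have been given (aged 1τ, 2τ, 3τ, 4τ).
C_trough = C₀ × (r + r² + … + r^4) = C₀ × r(1−r^4)/(1−r)
        = 21.03 × 0.5400 × (1 − 0.08503) / (1 − 0.5400) = 22.59 mg/L

23 mg/L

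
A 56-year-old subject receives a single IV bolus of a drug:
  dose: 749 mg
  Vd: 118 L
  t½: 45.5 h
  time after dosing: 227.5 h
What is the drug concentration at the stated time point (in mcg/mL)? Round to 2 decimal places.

0.20 mcg/mL

C₀ = Dose / Vd = 749.0 / 118 = 6.347 mg/L
k = ln2 / t½ = 0.693147 / 45.5 = 0.01523 h⁻¹
t / t½ = 227.5 / 45.5 = 5 half-lives
C = C₀ × (1/2)^5 = 6.347 × 0.03125 = 0.1983 mg/L
(0.1983 mg/L = 0.1983 mcg/mL)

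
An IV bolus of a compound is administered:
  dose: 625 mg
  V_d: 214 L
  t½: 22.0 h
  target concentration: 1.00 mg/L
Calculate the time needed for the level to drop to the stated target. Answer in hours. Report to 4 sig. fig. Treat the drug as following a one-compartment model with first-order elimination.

C₀ = Dose / Vd = 625.0 / 214 = 2.921 mg/L
k = ln2 / t½ = 0.693147 / 22.0 = 0.03151 h⁻¹
t = ln(C₀ / C) / k = ln(2.921 / 1.00) / 0.03151
  = ln(2.921) / 0.03151 = 1.072 / 0.03151 = 34.02 h

34.02 h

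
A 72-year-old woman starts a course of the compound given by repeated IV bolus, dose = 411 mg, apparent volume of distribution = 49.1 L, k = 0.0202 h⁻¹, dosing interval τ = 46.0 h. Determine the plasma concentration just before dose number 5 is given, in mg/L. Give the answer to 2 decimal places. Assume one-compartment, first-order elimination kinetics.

5.33 mg/L

C₀ per dose = Dose / Vd = 411 / 49.1 = 8.371 mg/L
Fraction remaining after one interval: r = e^(−kτ) = e^(−0.02020 × 46.0) = 0.3949
Before dose 5, 4 doses have been given (aged 1τ, 2τ, 3τ, 4τ).
C_trough = C₀ × (r + r² + … + r^4) = C₀ × r(1−r^4)/(1−r)
        = 8.371 × 0.3949 × (1 − 0.02432) / (1 − 0.3949) = 5.330 mg/L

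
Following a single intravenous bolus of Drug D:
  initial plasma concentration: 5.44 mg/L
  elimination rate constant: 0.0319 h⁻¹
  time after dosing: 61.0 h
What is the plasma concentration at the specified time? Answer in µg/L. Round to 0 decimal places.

777 µg/L

C = C₀ · e^(−k·t) = 5.440 × e^(−0.03190 × 61.0)
  = 5.440 × 0.1429 = 0.7774 mg/L
Convert: 0.7774 mg/L × 1000 = 777.4 µg/L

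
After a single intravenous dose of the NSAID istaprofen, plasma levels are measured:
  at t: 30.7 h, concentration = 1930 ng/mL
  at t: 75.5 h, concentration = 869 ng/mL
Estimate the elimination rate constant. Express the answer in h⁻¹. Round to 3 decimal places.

k = ln(C₁/C₂) / (t₂ − t₁) = ln(1930/869) / (75.5 − 30.7)
  = 0.7979 / 44.80 = 0.01781 h⁻¹

0.018 h⁻¹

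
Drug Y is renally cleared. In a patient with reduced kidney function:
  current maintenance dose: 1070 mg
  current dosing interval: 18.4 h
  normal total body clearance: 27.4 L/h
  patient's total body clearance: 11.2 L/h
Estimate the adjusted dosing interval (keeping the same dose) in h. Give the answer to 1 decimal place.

To keep the same average steady-state level, dosing rate must scale with clearance.
CL ratio = 11.2 / 27.4 = 0.4088
New interval (same dose) = 18.4 / 0.4088 = 45.01 h

45.0 h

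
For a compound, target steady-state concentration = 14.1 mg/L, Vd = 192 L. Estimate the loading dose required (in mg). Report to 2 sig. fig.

2700 mg

LD = Css × Vd = 14.1 × 192 = 2707 mg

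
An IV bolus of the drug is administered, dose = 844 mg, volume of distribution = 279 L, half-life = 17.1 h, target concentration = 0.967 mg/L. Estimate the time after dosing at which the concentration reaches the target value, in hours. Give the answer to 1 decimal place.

C₀ = Dose / Vd = 844.0 / 279 = 3.025 mg/L
k = ln2 / t½ = 0.693147 / 17.1 = 0.04053 h⁻¹
t = ln(C₀ / C) / k = ln(3.025 / 0.967) / 0.04053
  = ln(3.128) / 0.04053 = 1.140 / 0.04053 = 28.13 h

28.1 h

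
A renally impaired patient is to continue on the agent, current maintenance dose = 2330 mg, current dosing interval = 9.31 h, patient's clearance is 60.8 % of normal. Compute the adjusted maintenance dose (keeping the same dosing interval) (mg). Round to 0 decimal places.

To keep the same average steady-state level, dosing rate must scale with clearance.
CL ratio = 60.8 / 100 = 0.6080
New dose (same interval) = 2330 × 0.6080 = 1417 mg

1417 mg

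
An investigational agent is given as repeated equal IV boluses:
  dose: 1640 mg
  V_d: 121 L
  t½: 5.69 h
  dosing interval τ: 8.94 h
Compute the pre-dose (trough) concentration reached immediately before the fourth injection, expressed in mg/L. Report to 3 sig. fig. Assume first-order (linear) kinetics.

C₀ per dose = Dose / Vd = 1640 / 121 = 13.55 mg/L
k = ln2 / t½ = 0.693147 / 5.69 = 0.1218 h⁻¹
Fraction remaining after one interval: r = e^(−kτ) = e^(−0.1218 × 8.94) = 0.3366
Before dose 4, 3 doses have been given (aged 1τ, 2τ, 3τ).
C_trough = C₀ × (r + r² + … + r^3) = C₀ × r(1−r^3)/(1−r)
        = 13.55 × 0.3366 × (1 − 0.03814) / (1 − 0.3366) = 6.613 mg/L

6.61 mg/L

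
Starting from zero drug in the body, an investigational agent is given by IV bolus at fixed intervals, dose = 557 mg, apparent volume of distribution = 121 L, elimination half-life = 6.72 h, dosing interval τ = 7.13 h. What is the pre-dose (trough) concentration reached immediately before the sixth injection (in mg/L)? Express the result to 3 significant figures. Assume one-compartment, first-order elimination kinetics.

4.13 mg/L

C₀ per dose = Dose / Vd = 557 / 121 = 4.603 mg/L
k = ln2 / t½ = 0.693147 / 6.72 = 0.1031 h⁻¹
Fraction remaining after one interval: r = e^(−kτ) = e^(−0.1031 × 7.13) = 0.4795
Before dose 6, 5 doses have been given (aged 1τ, 2τ, 3τ, 4τ, 5τ).
C_trough = C₀ × (r + r² + … + r^5) = C₀ × r(1−r^5)/(1−r)
        = 4.603 × 0.4795 × (1 − 0.02535) / (1 − 0.4795) = 4.133 mg/L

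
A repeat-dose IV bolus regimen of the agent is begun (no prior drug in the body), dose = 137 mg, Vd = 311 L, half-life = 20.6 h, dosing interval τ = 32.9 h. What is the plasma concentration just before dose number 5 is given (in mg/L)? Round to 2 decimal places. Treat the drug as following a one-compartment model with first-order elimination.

0.21 mg/L

C₀ per dose = Dose / Vd = 137 / 311 = 0.4405 mg/L
k = ln2 / t½ = 0.693147 / 20.6 = 0.03365 h⁻¹
Fraction remaining after one interval: r = e^(−kτ) = e^(−0.03365 × 32.9) = 0.3305
Before dose 5, 4 doses have been given (aged 1τ, 2τ, 3τ, 4τ).
C_trough = C₀ × (r + r² + … + r^4) = C₀ × r(1−r^4)/(1−r)
        = 0.4405 × 0.3305 × (1 − 0.01193) / (1 − 0.3305) = 0.2149 mg/L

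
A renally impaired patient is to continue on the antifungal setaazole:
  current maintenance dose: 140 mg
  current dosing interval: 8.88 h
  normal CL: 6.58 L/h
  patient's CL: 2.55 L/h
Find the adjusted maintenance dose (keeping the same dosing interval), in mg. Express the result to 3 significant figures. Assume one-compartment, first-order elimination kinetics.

54.3 mg

To keep the same average steady-state level, dosing rate must scale with clearance.
CL ratio = 2.55 / 6.58 = 0.3875
New dose (same interval) = 140 × 0.3875 = 54.25 mg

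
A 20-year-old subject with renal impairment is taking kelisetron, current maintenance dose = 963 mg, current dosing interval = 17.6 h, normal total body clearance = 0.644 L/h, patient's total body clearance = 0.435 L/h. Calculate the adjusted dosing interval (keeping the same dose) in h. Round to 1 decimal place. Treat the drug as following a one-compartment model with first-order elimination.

26.1 h

To keep the same average steady-state level, dosing rate must scale with clearance.
CL ratio = 0.435 / 0.644 = 0.6755
New interval (same dose) = 17.6 / 0.6755 = 26.05 h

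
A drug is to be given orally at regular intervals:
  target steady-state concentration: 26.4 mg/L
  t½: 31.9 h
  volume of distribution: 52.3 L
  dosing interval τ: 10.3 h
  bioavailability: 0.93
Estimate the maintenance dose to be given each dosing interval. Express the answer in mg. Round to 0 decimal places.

332 mg

k = ln2 / t½ = 0.693147 / 31.9 = 0.02173 h⁻¹
CL = k × Vd = 0.02173 × 52.3 = 1.136 L/h
At steady state, F × (Dose/τ) = Css × CL.
Dose = Css × CL × τ / F = 26.4 × 1.136 × 10.3 / 0.93 = 332.2 mg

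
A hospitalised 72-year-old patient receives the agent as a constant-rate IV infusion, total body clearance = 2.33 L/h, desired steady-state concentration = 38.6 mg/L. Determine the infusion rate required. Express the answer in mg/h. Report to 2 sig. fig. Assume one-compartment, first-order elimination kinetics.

At steady state, infusion rate R₀ = Css × CL = 38.6 × 2.330 = 89.94 mg/h

90 mg/h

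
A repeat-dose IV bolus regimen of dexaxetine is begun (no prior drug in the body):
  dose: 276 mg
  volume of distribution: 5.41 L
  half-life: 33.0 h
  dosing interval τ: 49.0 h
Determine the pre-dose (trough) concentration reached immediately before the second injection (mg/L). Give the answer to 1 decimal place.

18.2 mg/L

C₀ per dose = Dose / Vd = 276 / 5.41 = 51.02 mg/L
k = ln2 / t½ = 0.693147 / 33.0 = 0.02100 h⁻¹
Fraction remaining after one interval: r = e^(−kτ) = e^(−0.02100 × 49.0) = 0.3574
Before dose 2, 1 dose has been given (aged 1τ).
C_trough = C₀ × r = 51.02 × 0.3574 = 18.23 mg/L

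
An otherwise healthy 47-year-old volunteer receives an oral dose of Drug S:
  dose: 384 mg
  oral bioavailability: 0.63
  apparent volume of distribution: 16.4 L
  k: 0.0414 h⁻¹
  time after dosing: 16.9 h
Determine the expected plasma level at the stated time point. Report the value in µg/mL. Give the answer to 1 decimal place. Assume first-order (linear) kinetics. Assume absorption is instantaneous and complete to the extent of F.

Amount reaching circulation = F × Dose = 0.63 × 384.0 = 241.9 mg
C₀ = F·Dose / Vd = 241.9 / 16.4 = 14.75 mg/L
C = C₀ · e^(−k·t) = 14.75 × e^(−0.04140 × 16.9)
  = 14.75 × 0.4968 = 7.328 mg/L
(7.328 mg/L = 7.328 µg/mL)

7.3 µg/mL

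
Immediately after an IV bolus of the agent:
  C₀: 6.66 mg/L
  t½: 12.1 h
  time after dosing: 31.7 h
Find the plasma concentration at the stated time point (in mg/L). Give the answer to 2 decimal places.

1.08 mg/L

k = ln2 / t½ = 0.693147 / 12.1 = 0.05728 h⁻¹
C = C₀ · e^(−k·t) = 6.660 × e^(−0.05728 × 31.7)
  = 6.660 × 0.1627 = 1.084 mg/L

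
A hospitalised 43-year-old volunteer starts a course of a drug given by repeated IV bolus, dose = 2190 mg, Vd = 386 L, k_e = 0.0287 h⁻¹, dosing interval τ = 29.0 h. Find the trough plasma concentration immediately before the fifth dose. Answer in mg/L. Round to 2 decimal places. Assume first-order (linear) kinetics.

4.21 mg/L

C₀ per dose = Dose / Vd = 2190 / 386 = 5.674 mg/L
Fraction remaining after one interval: r = e^(−kτ) = e^(−0.02870 × 29.0) = 0.4350
Before dose 5, 4 doses have been given (aged 1τ, 2τ, 3τ, 4τ).
C_trough = C₀ × (r + r² + … + r^4) = C₀ × r(1−r^4)/(1−r)
        = 5.674 × 0.4350 × (1 − 0.03581) / (1 − 0.4350) = 4.212 mg/L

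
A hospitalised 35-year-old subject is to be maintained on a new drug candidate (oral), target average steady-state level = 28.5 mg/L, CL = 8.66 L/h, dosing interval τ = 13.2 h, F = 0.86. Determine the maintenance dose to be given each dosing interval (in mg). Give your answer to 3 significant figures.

3790 mg

At steady state, F × (Dose/τ) = Css × CL.
Dose = Css × CL × τ / F = 28.5 × 8.660 × 13.2 / 0.86 = 3788 mg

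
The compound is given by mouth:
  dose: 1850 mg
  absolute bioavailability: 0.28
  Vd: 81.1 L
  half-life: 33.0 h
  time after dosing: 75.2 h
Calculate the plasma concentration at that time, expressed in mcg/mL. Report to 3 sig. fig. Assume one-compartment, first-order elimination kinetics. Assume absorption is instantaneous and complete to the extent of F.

Amount reaching circulation = F × Dose = 0.28 × 1850 = 518.0 mg
C₀ = F·Dose / Vd = 518.0 / 81.1 = 6.387 mg/L
k = ln2 / t½ = 0.693147 / 33.0 = 0.02100 h⁻¹
C = C₀ · e^(−k·t) = 6.387 × e^(−0.02100 × 75.2)
  = 6.387 × 0.2061 = 1.316 mg/L
(1.316 mg/L = 1.316 mcg/mL)

1.32 mcg/mL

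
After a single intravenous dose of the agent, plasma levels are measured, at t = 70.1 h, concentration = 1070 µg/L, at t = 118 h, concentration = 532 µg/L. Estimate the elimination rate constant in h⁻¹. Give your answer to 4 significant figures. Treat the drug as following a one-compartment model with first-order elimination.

k = ln(C₁/C₂) / (t₂ − t₁) = ln(1070/532) / (118 − 70.1)
  = 0.6988 / 47.90 = 0.01459 h⁻¹

0.01459 h⁻¹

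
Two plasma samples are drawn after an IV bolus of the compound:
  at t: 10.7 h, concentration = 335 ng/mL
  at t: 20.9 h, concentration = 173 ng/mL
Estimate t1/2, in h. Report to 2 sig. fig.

11 h

k = ln(C₁/C₂) / (t₂ − t₁) = ln(335/173) / (20.9 − 10.7)
  = 0.6608 / 10.20 = 0.06478 h⁻¹
t½ = ln2 / k = 0.693147 / 0.06478 = 10.70 h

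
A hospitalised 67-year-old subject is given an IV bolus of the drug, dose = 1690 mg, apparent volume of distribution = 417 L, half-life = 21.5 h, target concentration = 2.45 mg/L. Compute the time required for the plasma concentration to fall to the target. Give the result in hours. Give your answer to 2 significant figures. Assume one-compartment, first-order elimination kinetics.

16 h

C₀ = Dose / Vd = 1690 / 417 = 4.053 mg/L
k = ln2 / t½ = 0.693147 / 21.5 = 0.03224 h⁻¹
t = ln(C₀ / C) / k = ln(4.053 / 2.45) / 0.03224
  = ln(1.654) / 0.03224 = 0.5032 / 0.03224 = 15.61 h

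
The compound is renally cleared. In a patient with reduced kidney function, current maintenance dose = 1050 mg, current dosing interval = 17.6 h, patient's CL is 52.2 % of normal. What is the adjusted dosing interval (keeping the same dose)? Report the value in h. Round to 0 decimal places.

34 h

To keep the same average steady-state level, dosing rate must scale with clearance.
CL ratio = 52.2 / 100 = 0.5220
New interval (same dose) = 17.6 / 0.5220 = 33.72 h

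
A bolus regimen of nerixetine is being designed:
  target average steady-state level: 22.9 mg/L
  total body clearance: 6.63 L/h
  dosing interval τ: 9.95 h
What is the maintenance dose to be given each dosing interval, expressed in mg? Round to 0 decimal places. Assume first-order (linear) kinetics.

At steady state, Dose/τ = Css × CL.
Dose = Css × CL × τ = 22.9 × 6.630 × 9.95 = 1511 mg

1511 mg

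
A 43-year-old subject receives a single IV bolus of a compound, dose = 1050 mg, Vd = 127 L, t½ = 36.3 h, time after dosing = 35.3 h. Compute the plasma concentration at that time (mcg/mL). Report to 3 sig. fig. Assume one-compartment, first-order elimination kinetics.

4.21 mcg/mL

C₀ = Dose / Vd = 1050 / 127 = 8.268 mg/L
k = ln2 / t½ = 0.693147 / 36.3 = 0.01909 h⁻¹
C = C₀ · e^(−k·t) = 8.268 × e^(−0.01909 × 35.3)
  = 8.268 × 0.5097 = 4.214 mg/L
(4.214 mg/L = 4.214 mcg/mL)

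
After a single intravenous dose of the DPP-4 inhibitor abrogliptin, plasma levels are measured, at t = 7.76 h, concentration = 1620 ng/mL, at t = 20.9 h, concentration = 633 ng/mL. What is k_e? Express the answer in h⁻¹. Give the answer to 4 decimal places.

k = ln(C₁/C₂) / (t₂ − t₁) = ln(1620/633) / (20.9 − 7.76)
  = 0.9397 / 13.14 = 0.07151 h⁻¹

0.0715 h⁻¹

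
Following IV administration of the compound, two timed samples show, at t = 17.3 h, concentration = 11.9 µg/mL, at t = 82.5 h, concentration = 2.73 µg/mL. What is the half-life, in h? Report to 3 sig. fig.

30.7 h

k = ln(C₁/C₂) / (t₂ − t₁) = ln(11.9/2.73) / (82.5 − 17.3)
  = 1.472 / 65.20 = 0.02258 h⁻¹
t½ = ln2 / k = 0.693147 / 0.02258 = 30.70 h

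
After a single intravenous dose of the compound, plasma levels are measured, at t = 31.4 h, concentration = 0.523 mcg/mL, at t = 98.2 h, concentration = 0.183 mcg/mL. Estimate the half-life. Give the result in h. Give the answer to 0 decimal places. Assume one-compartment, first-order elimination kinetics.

44 h

k = ln(C₁/C₂) / (t₂ − t₁) = ln(0.523/0.183) / (98.2 − 31.4)
  = 1.050 / 66.80 = 0.01572 h⁻¹
t½ = ln2 / k = 0.693147 / 0.01572 = 44.09 h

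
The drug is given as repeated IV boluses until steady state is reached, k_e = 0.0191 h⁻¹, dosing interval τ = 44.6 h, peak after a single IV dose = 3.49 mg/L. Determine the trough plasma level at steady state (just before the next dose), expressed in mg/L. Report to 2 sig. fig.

e^(−kτ) = e^(−0.01910 × 44.6) = 0.4266
Accumulation ratio R = 1 / (1 − e^(−kτ)) = 1 / (1 − 0.4266) = 1.744
Steady-state trough = C₀ × R × e^(−kτ) = 3.49 × 1.744 × 0.4266 = 2.597 mg/L

2.6 mg/L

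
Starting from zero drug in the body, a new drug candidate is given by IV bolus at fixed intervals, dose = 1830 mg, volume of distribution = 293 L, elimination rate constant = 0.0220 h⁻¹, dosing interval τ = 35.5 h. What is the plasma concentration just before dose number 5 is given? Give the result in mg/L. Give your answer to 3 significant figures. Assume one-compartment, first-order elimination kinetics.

5.04 mg/L

C₀ per dose = Dose / Vd = 1830 / 293 = 6.246 mg/L
Fraction remaining after one interval: r = e^(−kτ) = e^(−0.02200 × 35.5) = 0.4579
Before dose 5, 4 doses have been given (aged 1τ, 2τ, 3τ, 4τ).
C_trough = C₀ × (r + r² + … + r^4) = C₀ × r(1−r^4)/(1−r)
        = 6.246 × 0.4579 × (1 − 0.04396) / (1 − 0.4579) = 5.044 mg/L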